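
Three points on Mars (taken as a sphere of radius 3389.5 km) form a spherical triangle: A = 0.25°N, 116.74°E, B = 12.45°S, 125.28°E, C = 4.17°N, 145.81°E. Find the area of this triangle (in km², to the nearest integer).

716865 km²

Side lengths (central angles): a = 0.4593, b = 0.5115, c = 0.2665 rad; semiperimeter s = 0.6186.
By l'Huilier's theorem, tan(E/4) = √[tan(s/2) tan((s−a)/2) tan((s−b)/2) tan((s−c)/2)], giving spherical excess E = 0.0624 rad.
Area = E·R² = 0.0624 × (3389.5)² ≈ 716865 km².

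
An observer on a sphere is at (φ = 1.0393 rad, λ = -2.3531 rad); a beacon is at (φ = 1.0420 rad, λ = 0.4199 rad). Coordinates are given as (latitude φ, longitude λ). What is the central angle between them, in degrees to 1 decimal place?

In radians: φ₁ = 1.0393, φ₂ = 1.0420, Δλ = 158.881° = 2.7730 rad.
Haversine: a = sin²(Δφ/2) + cos φ₁ cos φ₂ sin²(Δλ/2) = 0.0000 + (0.5068)(0.5045)(0.9664) = 0.24710.
Central angle c = 2·arcsin(√a) = 1.04050 rad.
So the angular separation is 59.6°.

59.6°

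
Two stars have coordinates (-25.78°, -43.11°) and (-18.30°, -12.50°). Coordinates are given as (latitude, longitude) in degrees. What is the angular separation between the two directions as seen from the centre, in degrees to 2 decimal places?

29.27°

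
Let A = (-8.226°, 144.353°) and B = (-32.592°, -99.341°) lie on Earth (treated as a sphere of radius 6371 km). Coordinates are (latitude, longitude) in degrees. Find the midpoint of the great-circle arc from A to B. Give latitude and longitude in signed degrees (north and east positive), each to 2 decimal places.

The central angle between A and B is δ = 1.8676 rad.
With f = 0.5, the slerp weights are sin((1−f)δ)/sin δ = 0.8406 and sin(fδ)/sin δ = 0.8406.
Weighted sum of the unit vectors: (0.8406)·(-0.8043,0.5768,-0.1431) + (0.8406)·(-0.1368,-0.8314,-0.5387) = (-0.7911, -0.2140, -0.5731).
Converting back: φ = atan2(z, √(x²+y²)) = -34.97°, λ = atan2(y, x) = -164.86°.

-34.97°, -164.86°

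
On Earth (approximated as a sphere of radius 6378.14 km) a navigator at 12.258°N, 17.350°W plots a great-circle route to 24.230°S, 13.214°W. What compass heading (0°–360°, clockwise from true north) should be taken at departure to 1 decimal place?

173.7°

With φ₁ = 0.2139, φ₂ = -0.4229, Δλ = 0.0722 rad, the forward-azimuth formula gives
θ = atan2( sin Δλ cos φ₂ , cos φ₁ sin φ₂ − sin φ₁ cos φ₂ cos Δλ ) = atan2(0.0658, -0.5942) = 173.68°.
So the initial bearing is 173.7°.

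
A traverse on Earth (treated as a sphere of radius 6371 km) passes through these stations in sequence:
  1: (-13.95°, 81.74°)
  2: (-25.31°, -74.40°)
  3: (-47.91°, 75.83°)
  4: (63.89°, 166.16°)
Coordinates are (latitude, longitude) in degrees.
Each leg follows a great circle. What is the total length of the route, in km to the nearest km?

40957 km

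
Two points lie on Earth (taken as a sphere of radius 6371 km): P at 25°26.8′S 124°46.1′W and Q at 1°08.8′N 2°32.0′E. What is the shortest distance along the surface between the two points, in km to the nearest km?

13761 km

With latitudes φ₁ = -25.447°, φ₂ = 1.147° and longitude difference Δλ = 127.302°:
Haversine: a = sin²(Δφ/2) + cos φ₁ cos φ₂ sin²(Δλ/2) = 0.0529 + (0.9030)(0.9998)(0.8030) = 0.77785.
Central angle c = 2·arcsin(√a) = 2.16001 rad.
Distance = R·c = 6371 × 2.1600 ≈ 13761 km.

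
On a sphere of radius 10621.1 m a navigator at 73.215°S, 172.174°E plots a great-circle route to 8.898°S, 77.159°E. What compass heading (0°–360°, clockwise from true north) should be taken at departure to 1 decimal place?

Δλ = -95.015° = -1.6583 rad.
y = sin Δλ · cos φ₂ = (-0.9962)(0.9880) = -0.9842
x = cos φ₁ sin φ₂ − sin φ₁ cos φ₂ cos Δλ = (0.2888)(-0.1547) − (-0.9574)(0.9880)(-0.0874) = -0.1274
θ = atan2(y, x) = -97.37°; adding 360° gives 262.6°.

262.6°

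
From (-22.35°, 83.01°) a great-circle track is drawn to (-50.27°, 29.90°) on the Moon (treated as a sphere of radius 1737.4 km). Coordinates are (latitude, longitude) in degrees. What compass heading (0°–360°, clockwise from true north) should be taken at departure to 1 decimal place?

222.1°

With φ₁ = -0.3901, φ₂ = -0.8774, Δλ = -0.9269 rad, the forward-azimuth formula gives
θ = atan2( sin Δλ cos φ₂ , cos φ₁ sin φ₂ − sin φ₁ cos φ₂ cos Δλ ) = atan2(-0.5112, -0.5654) = -137.88°.
Adding 360° brings this into [0°, 360°): 222.1°.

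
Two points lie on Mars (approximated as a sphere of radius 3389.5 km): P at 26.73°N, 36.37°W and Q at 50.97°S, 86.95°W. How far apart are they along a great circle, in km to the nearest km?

In radians: φ₁ = 0.4665, φ₂ = -0.8896, Δλ = -50.580° = -0.8828 rad.
cos c = sin φ₁ sin φ₂ + cos φ₁ cos φ₂ cos Δλ = (0.4498)(-0.7768) + (0.8931)(0.6297)(0.6350) = 0.00774,
so c = arccos(0.00774) = 1.56305 rad.
Distance = R·c = 3389.5 × 1.5631 ≈ 5298 km.

5298 km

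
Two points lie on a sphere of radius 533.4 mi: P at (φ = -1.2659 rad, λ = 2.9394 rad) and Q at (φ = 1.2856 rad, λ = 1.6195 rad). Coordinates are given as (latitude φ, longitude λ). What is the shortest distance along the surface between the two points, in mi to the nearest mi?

1428 mi

With latitudes φ₁ = -72.531°, φ₂ = 73.659° and longitude difference Δλ = -75.625°:
Haversine: a = sin²(Δφ/2) + cos φ₁ cos φ₂ sin²(Δλ/2) = 0.9154 + (0.3002)(0.2813)(0.3759) = 0.94719.
Central angle c = 2·arcsin(√a) = 2.67784 rad.
Distance = R·c = 533.4 × 2.6778 ≈ 1428 mi.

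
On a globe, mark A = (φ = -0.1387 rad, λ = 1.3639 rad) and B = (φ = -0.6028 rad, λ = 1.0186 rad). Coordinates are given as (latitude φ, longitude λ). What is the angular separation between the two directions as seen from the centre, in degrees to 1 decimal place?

32.2°

Let φ₁ = -0.1387 rad, φ₂ = -0.6028 rad, and Δλ = -0.3453 rad.
Haversine: a = sin²(Δφ/2) + cos φ₁ cos φ₂ sin²(Δλ/2) = 0.0529 + (0.9904)(0.8238)(0.0295) = 0.07697.
Central angle c = 2·arcsin(√a) = 0.56223 rad.
So the angular separation is 32.2°.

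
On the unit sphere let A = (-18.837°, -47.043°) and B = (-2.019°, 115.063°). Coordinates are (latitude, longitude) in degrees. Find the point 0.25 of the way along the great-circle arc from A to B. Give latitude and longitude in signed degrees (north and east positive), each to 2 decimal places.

-43.49°, -12.25°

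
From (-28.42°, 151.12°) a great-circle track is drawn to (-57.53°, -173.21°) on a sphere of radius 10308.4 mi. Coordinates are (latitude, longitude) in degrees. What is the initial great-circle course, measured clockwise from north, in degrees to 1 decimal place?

149.6°

With φ₁ = -0.4960, φ₂ = -1.0041, Δλ = 0.6226 rad, the forward-azimuth formula gives
θ = atan2( sin Δλ cos φ₂ , cos φ₁ sin φ₂ − sin φ₁ cos φ₂ cos Δλ ) = atan2(0.3131, -0.5344) = 149.64°.
So the initial bearing is 149.6°.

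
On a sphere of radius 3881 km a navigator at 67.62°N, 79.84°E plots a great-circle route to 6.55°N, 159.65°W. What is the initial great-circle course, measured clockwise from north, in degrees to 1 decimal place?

Δλ = 120.510° = 2.1033 rad.
y = sin Δλ · cos φ₂ = (0.8615)(0.9935) = 0.8559
x = cos φ₁ sin φ₂ − sin φ₁ cos φ₂ cos Δλ = (0.3807)(0.1141) − (0.9247)(0.9935)(-0.5077) = 0.5098
θ = atan2(y, x) = 59.22°, so the bearing is 59.2°.

59.2°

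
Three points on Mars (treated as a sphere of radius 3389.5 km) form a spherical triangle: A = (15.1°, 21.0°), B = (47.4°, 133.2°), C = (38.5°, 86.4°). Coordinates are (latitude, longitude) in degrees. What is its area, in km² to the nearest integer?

Side lengths (central angles): a = 0.6079, b = 1.0739, c = 1.6260 rad; semiperimeter s = 1.6539.
By l'Huilier's theorem, tan(E/4) = √[tan(s/2) tan((s−a)/2) tan((s−b)/2) tan((s−c)/2)], giving spherical excess E = 0.2041 rad.
Area = E·R² = 0.2041 × (3389.5)² ≈ 2344900 km².

2344900 km²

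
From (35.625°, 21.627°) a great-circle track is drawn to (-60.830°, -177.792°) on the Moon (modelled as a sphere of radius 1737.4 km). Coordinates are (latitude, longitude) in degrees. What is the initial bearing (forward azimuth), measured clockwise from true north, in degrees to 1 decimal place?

With φ₁ = 0.6218, φ₂ = -1.0617, Δλ = 2.8027 rad, the forward-azimuth formula gives
θ = atan2( sin Δλ cos φ₂ , cos φ₁ sin φ₂ − sin φ₁ cos φ₂ cos Δλ ) = atan2(0.1620, -0.4420) = 159.87°.
So the initial bearing is 159.9°.

159.9°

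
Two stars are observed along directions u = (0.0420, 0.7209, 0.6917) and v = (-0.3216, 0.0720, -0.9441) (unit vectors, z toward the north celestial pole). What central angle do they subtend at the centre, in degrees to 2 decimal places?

u·v = -0.6146; |u| = 1.0000, |v| = 1.0000.
cos θ = (u·v)/(|u||v|) = -0.6147, so θ = 127.93°.

127.93°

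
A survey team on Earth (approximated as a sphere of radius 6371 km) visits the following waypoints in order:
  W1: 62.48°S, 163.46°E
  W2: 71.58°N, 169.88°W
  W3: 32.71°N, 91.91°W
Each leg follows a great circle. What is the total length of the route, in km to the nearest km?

21204 km

Leg W1→W2: central angle 2.3616 rad, distance 15045.9 km.
Leg W2→W3: central angle 0.9666 rad, distance 6158.1 km.
Total: 15045.9 + 6158.1 ≈ 21204 km.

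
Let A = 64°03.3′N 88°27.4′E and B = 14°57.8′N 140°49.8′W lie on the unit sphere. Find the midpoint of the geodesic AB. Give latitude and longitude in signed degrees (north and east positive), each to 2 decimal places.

56.81°, -166.80°

The central angle between A and B is δ = 1.6143 rad.
With f = 0.5, the slerp weights are sin((1−f)δ)/sin δ = 0.7230 and sin(fδ)/sin δ = 0.7230.
Weighted sum of the unit vectors: (0.7230)·(0.0118,0.4373,0.8992) + (0.7230)·(-0.7490,-0.6102,0.2582) = (-0.5330, -0.1250, 0.8368).
Converting back: φ = atan2(z, √(x²+y²)) = 56.81°, λ = atan2(y, x) = -166.80°.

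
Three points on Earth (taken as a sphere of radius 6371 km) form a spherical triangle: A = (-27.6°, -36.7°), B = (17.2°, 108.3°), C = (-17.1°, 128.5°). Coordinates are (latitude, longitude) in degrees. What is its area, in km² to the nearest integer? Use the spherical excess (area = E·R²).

Side lengths (central angles): a = 0.6921, b = 2.3222, c = 2.5507 rad; semiperimeter s = 2.7825.
By l'Huilier's theorem, tan(E/4) = √[tan(s/2) tan((s−a)/2) tan((s−b)/2) tan((s−c)/2)], giving spherical excess E = 1.8834 rad.
Area = E·R² = 1.8834 × (6371)² ≈ 76445266 km².

76445266 km²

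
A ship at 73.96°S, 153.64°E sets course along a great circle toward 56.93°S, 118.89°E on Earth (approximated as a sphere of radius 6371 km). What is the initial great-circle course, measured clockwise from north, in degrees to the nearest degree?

303°

Δλ = -34.750° = -0.6065 rad.
y = sin Δλ · cos φ₂ = (-0.5700)(0.5457) = -0.3110
x = cos φ₁ sin φ₂ − sin φ₁ cos φ₂ cos Δλ = (0.2763)(-0.8380) − (-0.9611)(0.5457)(0.8216) = 0.1993
θ = atan2(y, x) = -57.34°; adding 360° gives 303°.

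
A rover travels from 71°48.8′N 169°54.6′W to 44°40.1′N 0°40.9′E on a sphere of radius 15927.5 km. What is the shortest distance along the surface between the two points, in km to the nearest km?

17604 km

Let φ₁ = 1.2534 rad, φ₂ = 0.7796 rad, and Δλ = 2.9774 rad.
Haversine: a = sin²(Δφ/2) + cos φ₁ cos φ₂ sin²(Δλ/2) = 0.0551 + (0.3121)(0.7112)(0.9933) = 0.27555.
Central angle c = 2·arcsin(√a) = 1.10527 rad.
Distance = R·c = 15927.5 × 1.1053 ≈ 17604 km.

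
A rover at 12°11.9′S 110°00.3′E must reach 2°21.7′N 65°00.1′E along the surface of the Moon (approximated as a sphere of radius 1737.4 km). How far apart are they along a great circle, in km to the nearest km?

1426 km

With latitudes φ₁ = -12.198°, φ₂ = 2.362° and longitude difference Δλ = -45.003°:
cos c = sin φ₁ sin φ₂ + cos φ₁ cos φ₂ cos Δλ = (-0.2113)(0.0412) + (0.9774)(0.9992)(0.7071) = 0.68181,
so c = arccos(0.68181) = 0.82057 rad.
Distance = R·c = 1737.4 × 0.8206 ≈ 1426 km.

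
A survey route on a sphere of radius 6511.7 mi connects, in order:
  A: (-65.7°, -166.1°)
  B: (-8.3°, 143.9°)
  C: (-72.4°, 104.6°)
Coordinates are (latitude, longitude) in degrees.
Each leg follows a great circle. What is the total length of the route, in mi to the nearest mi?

15363 mi

Leg A→B: central angle 1.1666 rad, distance 7596.3 mi.
Leg B→C: central angle 1.1927 rad, distance 7766.6 mi.
Total: 7596.3 + 7766.6 ≈ 15363 mi.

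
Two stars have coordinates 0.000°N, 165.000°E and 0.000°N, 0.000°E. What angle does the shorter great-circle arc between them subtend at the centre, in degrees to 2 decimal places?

165.00°

In radians: φ₁ = 0.0000, φ₂ = 0.0000, Δλ = -165.000° = -2.8798 rad.
cos c = sin φ₁ sin φ₂ + cos φ₁ cos φ₂ cos Δλ = (0.0000)(0.0000) + (1.0000)(1.0000)(-0.9659) = -0.96593,
so c = arccos(-0.96593) = 2.87979 rad.
So the angular separation is 165.00°.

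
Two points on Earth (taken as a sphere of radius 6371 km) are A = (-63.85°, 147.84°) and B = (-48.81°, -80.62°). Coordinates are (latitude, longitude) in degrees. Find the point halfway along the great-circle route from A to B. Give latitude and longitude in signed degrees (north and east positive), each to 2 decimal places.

Central angle δ = 1.0667 rad. Interpolating on the sphere with fraction f = 0.5:
P = [sin((1−f)δ)·A + sin(fδ)·B] / sin δ = 0.5806·A + 0.5806·B in Cartesian coordinates,
giving P = (-0.1543, -0.2411, -0.9582), i.e. latitude -73.37°, longitude -122.63°.

-73.37°, -122.63°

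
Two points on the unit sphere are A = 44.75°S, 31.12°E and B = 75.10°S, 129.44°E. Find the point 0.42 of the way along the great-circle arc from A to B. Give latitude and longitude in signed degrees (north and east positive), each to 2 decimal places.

-63.46°, 46.51°

The central angle between A and B is δ = 0.8580 rad.
With f = 0.42, the slerp weights are sin((1−f)δ)/sin δ = 0.6310 and sin(fδ)/sin δ = 0.4661.
Weighted sum of the unit vectors: (0.6310)·(0.6080,0.3670,-0.7040) + (0.4661)·(-0.1633,0.1986,-0.9664) = (0.3075, 0.3242, -0.8946).
Converting back: φ = atan2(z, √(x²+y²)) = -63.46°, λ = atan2(y, x) = 46.51°.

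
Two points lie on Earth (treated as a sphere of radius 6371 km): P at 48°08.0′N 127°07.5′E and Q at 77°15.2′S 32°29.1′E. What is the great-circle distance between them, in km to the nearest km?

With latitudes φ₁ = 48.133°, φ₂ = -77.253° and longitude difference Δλ = -94.640°:
Haversine: a = sin²(Δφ/2) + cos φ₁ cos φ₂ sin²(Δλ/2) = 0.7895 + (0.6674)(0.2206)(0.5404) = 0.86913.
Central angle c = 2·arcsin(√a) = 2.40128 rad.
Distance = R·c = 6371 × 2.4013 ≈ 15299 km.

15299 km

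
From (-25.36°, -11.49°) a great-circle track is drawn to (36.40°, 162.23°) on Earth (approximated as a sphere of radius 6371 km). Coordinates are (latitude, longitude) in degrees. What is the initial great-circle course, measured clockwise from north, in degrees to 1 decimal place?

Δλ = 173.720° = 3.0320 rad.
y = sin Δλ · cos φ₂ = (0.1094)(0.8049) = 0.0880
x = cos φ₁ sin φ₂ − sin φ₁ cos φ₂ cos Δλ = (0.9036)(0.5934) − (-0.4283)(0.8049)(-0.9940) = 0.1936
θ = atan2(y, x) = 24.46°, so the bearing is 24.5°.

24.5°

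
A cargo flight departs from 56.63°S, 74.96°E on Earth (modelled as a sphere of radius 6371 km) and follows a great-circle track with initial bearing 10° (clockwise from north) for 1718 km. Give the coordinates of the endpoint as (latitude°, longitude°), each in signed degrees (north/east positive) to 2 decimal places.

-41.35°, 78.49°

Angular distance δ = d/R = 1718/6371 = 0.26966 rad; initial bearing θ = 0.1745 rad.
sin φ₂ = sin φ₁ cos δ + cos φ₁ sin δ cos θ = (-0.8351)(0.9639) + (0.5500)(0.2664)(0.9848) = -0.6606, so φ₂ = -41.35°.
Δλ = atan2(sin θ sin δ cos φ₁, cos δ − sin φ₁ sin φ₂) = atan2(0.0254, 0.4121) = 3.533°.
λ₂ = 74.960° + 3.533° = 78.49°.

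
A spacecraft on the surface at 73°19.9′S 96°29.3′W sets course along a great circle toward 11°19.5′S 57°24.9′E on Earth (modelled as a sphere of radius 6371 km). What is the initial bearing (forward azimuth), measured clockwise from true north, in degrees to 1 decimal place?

154.4°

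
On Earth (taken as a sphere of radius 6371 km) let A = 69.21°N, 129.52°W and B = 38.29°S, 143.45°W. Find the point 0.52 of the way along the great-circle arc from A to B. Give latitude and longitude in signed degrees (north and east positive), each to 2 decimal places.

13.40°, -139.29°

The central angle between A and B is δ = 1.8848 rad.
With f = 0.52, the slerp weights are sin((1−f)δ)/sin δ = 0.8267 and sin(fδ)/sin δ = 0.8733.
Weighted sum of the unit vectors: (0.8267)·(-0.2259,-0.2738,0.9349) + (0.8733)·(-0.6305,-0.4674,-0.6196) = (-0.7373, -0.6345, 0.2317).
Converting back: φ = atan2(z, √(x²+y²)) = 13.40°, λ = atan2(y, x) = -139.29°.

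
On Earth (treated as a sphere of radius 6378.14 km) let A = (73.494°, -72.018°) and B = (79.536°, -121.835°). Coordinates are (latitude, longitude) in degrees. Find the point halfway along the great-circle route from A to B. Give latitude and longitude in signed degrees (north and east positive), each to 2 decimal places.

77.67°, -91.09°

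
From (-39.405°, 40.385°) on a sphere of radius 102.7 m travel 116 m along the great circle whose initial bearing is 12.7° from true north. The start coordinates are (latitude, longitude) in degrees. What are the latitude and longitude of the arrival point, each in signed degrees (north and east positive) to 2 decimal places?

Angular distance δ = d/R = 116/102.7 = 1.12950 rad; initial bearing θ = 0.2217 rad.
sin φ₂ = sin φ₁ cos δ + cos φ₁ sin δ cos θ = (-0.6348)(0.4271) + (0.7727)(0.9042)(0.9755) = 0.4104, so φ₂ = 24.23°.
Δλ = atan2(sin θ sin δ cos φ₁, cos δ − sin φ₁ sin φ₂) = atan2(0.1536, 0.6877) = 12.591°.
λ₂ = 40.385° + 12.591° = 52.98°.

24.23°, 52.98°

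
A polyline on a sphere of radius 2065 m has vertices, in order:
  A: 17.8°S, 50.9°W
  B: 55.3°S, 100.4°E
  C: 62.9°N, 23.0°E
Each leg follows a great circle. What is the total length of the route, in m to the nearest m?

Leg A→B: central angle 1.7968 rad, distance 3710.5 m.
Leg B→C: central angle 2.3122 rad, distance 4774.7 m.
Total: 3710.5 + 4774.7 ≈ 8485 m.

8485 m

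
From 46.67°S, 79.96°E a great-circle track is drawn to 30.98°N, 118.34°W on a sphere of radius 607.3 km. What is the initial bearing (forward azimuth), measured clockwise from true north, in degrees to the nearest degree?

With φ₁ = -0.8145, φ₂ = 0.5407, Δλ = 2.8222 rad, the forward-azimuth formula gives
θ = atan2( sin Δλ cos φ₂ , cos φ₁ sin φ₂ − sin φ₁ cos φ₂ cos Δλ ) = atan2(0.2692, -0.2389) = 131.59°.
So the initial bearing is 132°.

132°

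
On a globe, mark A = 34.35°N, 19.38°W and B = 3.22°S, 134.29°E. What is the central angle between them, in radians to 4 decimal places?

2.4504 rad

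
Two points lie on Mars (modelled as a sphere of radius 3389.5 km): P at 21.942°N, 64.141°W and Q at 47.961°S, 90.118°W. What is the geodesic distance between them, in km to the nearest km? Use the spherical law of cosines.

Let φ₁ = 0.3830 rad, φ₂ = -0.8371 rad, and Δλ = -0.4534 rad.
cos c = sin φ₁ sin φ₂ + cos φ₁ cos φ₂ cos Δλ = (0.3737)(-0.7427) + (0.9276)(0.6696)(0.8990) = 0.28086,
so c = arccos(0.28086) = 1.28611 rad.
Distance = R·c = 3389.5 × 1.2861 ≈ 4359 km.

4359 km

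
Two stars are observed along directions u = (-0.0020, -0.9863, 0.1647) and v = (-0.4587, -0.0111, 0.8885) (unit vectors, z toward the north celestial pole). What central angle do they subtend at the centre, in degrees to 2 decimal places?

u·v = 0.1582; |u| = 1.0000, |v| = 1.0000.
cos θ = (u·v)/(|u||v|) = 0.1582, so θ = 80.90°.

80.90°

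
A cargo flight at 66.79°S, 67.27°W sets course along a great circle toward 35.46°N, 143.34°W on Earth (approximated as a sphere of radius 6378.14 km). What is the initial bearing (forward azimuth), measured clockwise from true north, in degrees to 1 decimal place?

297.3°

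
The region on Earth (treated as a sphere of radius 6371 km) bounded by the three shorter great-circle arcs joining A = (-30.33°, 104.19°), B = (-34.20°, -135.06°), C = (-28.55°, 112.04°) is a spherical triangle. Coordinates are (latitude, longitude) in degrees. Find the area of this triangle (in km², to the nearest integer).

4400776 km²

Side lengths (central angles): a = 1.5849, b = 0.1233, c = 1.6520 rad; semiperimeter s = 1.6801.
By l'Huilier's theorem, tan(E/4) = √[tan(s/2) tan((s−a)/2) tan((s−b)/2) tan((s−c)/2)], giving spherical excess E = 0.1084 rad.
Area = E·R² = 0.1084 × (6371)² ≈ 4400776 km².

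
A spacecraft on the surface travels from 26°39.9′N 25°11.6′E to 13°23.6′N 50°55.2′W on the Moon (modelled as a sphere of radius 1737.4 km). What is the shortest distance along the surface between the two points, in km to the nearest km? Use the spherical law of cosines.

2177 km

Let φ₁ = 0.4654 rad, φ₂ = 0.2338 rad, and Δλ = -1.3284 rad.
cos c = sin φ₁ sin φ₂ + cos φ₁ cos φ₂ cos Δλ = (0.4488)(0.2316) + (0.8936)(0.9728)(0.2400) = 0.31260,
so c = arccos(0.31260) = 1.25287 rad.
Distance = R·c = 1737.4 × 1.2529 ≈ 2177 km.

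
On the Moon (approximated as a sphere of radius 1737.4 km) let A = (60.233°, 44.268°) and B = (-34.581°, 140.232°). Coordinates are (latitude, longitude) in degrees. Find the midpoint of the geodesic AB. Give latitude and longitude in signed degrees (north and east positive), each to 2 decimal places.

Central angle δ = 2.1355 rad. Interpolating on the sphere with fraction f = 0.5:
P = [sin((1−f)δ)·A + sin(fδ)·B] / sin δ = 1.0371·A + 1.0371·B in Cartesian coordinates,
giving P = (-0.2876, 0.9056, 0.3116), i.e. latitude 18.16°, longitude 107.62°.

18.16°, 107.62°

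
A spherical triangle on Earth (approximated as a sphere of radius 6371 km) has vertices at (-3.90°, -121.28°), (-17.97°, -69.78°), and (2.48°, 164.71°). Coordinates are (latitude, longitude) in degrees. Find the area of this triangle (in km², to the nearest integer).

Side lengths (central angles): a = 2.1716, b = 1.2957, c = 0.9125 rad; semiperimeter s = 2.1899.
By l'Huilier's theorem, tan(E/4) = √[tan(s/2) tan((s−a)/2) tan((s−b)/2) tan((s−c)/2)], giving spherical excess E = 0.3173 rad.
Area = E·R² = 0.3173 × (6371)² ≈ 12878195 km².

12878195 km²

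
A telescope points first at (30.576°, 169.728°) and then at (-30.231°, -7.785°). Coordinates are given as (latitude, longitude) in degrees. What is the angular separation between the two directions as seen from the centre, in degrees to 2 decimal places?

With latitudes φ₁ = 30.576°, φ₂ = -30.231° and longitude difference Δλ = -177.513°:
Haversine: a = sin²(Δφ/2) + cos φ₁ cos φ₂ sin²(Δλ/2) = 0.2561 + (0.8610)(0.8640)(0.9995) = 0.99964.
Central angle c = 2·arcsin(√a) = 3.10368 rad.
So the angular separation is 177.83°.

177.83°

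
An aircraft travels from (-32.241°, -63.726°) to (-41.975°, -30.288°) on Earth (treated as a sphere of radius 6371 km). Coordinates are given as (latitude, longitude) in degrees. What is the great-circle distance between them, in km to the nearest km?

3133 km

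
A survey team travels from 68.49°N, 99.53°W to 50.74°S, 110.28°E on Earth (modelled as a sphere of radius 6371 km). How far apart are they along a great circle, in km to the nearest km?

17477 km

In radians: φ₁ = 1.1954, φ₂ = -0.8856, Δλ = -150.190° = -2.6213 rad.
cos c = sin φ₁ sin φ₂ + cos φ₁ cos φ₂ cos Δλ = (0.9304)(-0.7743) + (0.3667)(0.6328)(-0.8677) = -0.92169,
so c = arccos(-0.92169) = 2.74322 rad.
Distance = R·c = 6371 × 2.7432 ≈ 17477 km.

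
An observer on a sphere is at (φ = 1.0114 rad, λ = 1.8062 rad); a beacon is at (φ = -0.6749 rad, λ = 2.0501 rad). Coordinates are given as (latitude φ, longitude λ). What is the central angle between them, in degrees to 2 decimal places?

97.33°

With latitudes φ₁ = 57.949°, φ₂ = -38.669° and longitude difference Δλ = 13.974°:
cos c = sin φ₁ sin φ₂ + cos φ₁ cos φ₂ cos Δλ = (0.8476)(-0.6248) + (0.5307)(0.7808)(0.9704) = -0.12751,
so c = arccos(-0.12751) = 1.69865 rad.
So the angular separation is 97.33°.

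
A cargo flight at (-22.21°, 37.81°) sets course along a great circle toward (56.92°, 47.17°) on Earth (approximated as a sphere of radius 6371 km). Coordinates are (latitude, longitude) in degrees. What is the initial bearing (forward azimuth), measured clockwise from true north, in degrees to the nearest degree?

5°

With φ₁ = -0.3876, φ₂ = 0.9934, Δλ = 0.1634 rad, the forward-azimuth formula gives
θ = atan2( sin Δλ cos φ₂ , cos φ₁ sin φ₂ − sin φ₁ cos φ₂ cos Δλ ) = atan2(0.0888, 0.9793) = 5.18°.
So the initial bearing is 5°.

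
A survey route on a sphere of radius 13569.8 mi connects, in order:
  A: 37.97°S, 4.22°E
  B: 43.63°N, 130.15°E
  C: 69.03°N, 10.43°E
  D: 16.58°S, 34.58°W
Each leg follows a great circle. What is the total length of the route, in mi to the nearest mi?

Leg A→B: central angle 2.4331 rad, distance 33016.8 mi.
Leg B→C: central angle 1.0288 rad, distance 13960.1 mi.
Leg C→D: central angle 1.5948 rad, distance 21640.5 mi.
Total: 33016.8 + 13960.1 + 21640.5 ≈ 68617 mi.

68617 mi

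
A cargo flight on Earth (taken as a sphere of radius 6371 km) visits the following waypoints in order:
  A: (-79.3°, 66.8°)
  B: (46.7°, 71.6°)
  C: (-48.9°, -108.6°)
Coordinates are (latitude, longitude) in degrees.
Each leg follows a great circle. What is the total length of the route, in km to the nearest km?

33784 km

Leg A→B: central angle 2.1997 rad, distance 14014.1 km.
Leg B→C: central angle 3.1031 rad, distance 19770.0 km.
Total: 14014.1 + 19770.0 ≈ 33784 km.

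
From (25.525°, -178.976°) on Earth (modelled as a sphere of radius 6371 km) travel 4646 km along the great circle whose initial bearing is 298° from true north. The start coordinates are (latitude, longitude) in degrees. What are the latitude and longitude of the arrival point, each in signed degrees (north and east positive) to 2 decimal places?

37.13°, 133.47°

Angular distance δ = d/R = 4646/6371 = 0.72924 rad; initial bearing θ = 5.2011 rad.
sin φ₂ = sin φ₁ cos δ + cos φ₁ sin δ cos θ = (0.4309)(0.7457) + (0.9024)(0.6663)(0.4695) = 0.6036, so φ₂ = 37.13°.
Δλ = atan2(sin θ sin δ cos φ₁, cos δ − sin φ₁ sin φ₂) = atan2(-0.5309, 0.4856) = -47.552°.
λ₂ = -178.976° − 47.552° = -226.53° → 133.47° after wrapping to (−180°, 180°].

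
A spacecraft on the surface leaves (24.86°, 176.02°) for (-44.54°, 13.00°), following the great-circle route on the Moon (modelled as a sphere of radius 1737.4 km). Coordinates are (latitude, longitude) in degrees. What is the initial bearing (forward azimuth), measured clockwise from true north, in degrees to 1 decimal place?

210.8°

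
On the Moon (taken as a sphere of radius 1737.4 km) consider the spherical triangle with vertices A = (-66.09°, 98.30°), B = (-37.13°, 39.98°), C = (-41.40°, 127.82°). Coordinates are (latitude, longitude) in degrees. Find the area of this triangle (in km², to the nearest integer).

Side lengths (central angles): a = 1.1354, b = 0.5174, c = 0.7648 rad; semiperimeter s = 1.2088.
By l'Huilier's theorem, tan(E/4) = √[tan(s/2) tan((s−a)/2) tan((s−b)/2) tan((s−c)/2)], giving spherical excess E = 0.1815 rad.
Area = E·R² = 0.1815 × (1737.4)² ≈ 547731 km².

547731 km²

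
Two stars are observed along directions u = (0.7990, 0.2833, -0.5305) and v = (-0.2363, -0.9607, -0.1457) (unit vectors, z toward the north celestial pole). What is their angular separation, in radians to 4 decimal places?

1.9645 rad

u·v = -0.3837; |u| = 1.0000, |v| = 1.0000.
cos θ = (u·v)/(|u||v|) = -0.3837, so θ = 1.9645 rad.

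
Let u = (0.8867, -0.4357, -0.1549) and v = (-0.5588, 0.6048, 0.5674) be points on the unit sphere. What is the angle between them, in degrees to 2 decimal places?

147.87°

u·v = -0.8469; |u| = 1.0000, |v| = 1.0000.
cos θ = (u·v)/(|u||v|) = -0.8469, so θ = 147.87°.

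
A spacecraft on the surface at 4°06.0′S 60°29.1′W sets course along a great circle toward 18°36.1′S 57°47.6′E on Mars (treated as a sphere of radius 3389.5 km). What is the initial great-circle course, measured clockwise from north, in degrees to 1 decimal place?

112.8°

With φ₁ = -0.0716, φ₂ = -0.3247, Δλ = 2.0643 rad, the forward-azimuth formula gives
θ = atan2( sin Δλ cos φ₂ , cos φ₁ sin φ₂ − sin φ₁ cos φ₂ cos Δλ ) = atan2(0.8347, -0.3503) = 112.77°.
So the initial bearing is 112.8°.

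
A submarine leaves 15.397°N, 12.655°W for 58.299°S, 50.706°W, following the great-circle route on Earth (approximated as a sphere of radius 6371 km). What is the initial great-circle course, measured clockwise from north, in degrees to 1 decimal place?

Δλ = -38.051° = -0.6641 rad.
y = sin Δλ · cos φ₂ = (-0.6164)(0.5255) = -0.3239
x = cos φ₁ sin φ₂ − sin φ₁ cos φ₂ cos Δλ = (0.9641)(-0.8508) − (0.2655)(0.5255)(0.7875) = -0.9301
θ = atan2(y, x) = -160.80°; adding 360° gives 199.2°.

199.2°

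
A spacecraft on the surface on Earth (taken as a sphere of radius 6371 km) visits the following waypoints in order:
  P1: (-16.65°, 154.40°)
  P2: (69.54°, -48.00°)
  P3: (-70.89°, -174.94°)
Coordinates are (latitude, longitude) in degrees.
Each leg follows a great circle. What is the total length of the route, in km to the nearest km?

Leg P1→P2: central angle 2.1872 rad, distance 13934.4 km.
Leg P2→P3: central angle 2.8373 rad, distance 18076.4 km.
Total: 13934.4 + 18076.4 ≈ 32011 km.

32011 km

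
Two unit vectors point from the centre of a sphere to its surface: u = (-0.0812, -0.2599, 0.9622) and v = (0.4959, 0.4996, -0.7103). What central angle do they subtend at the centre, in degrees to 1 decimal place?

148.6°

u·v = -0.8536; |u| = 1.0000, |v| = 1.0000.
cos θ = (u·v)/(|u||v|) = -0.8536, so θ = 148.6°.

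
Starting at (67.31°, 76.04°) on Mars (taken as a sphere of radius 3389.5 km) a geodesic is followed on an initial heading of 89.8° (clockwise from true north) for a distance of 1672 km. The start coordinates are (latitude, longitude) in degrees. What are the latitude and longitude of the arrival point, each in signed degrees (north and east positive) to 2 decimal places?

Angular distance δ = d/R = 1672/3389.5 = 0.49329 rad; initial bearing θ = 1.5673 rad.
sin φ₂ = sin φ₁ cos δ + cos φ₁ sin δ cos θ = (0.9226)(0.8808) + (0.3857)(0.4735)(0.0035) = 0.8133, so φ₂ = 54.41°.
Δλ = atan2(sin θ sin δ cos φ₁, cos δ − sin φ₁ sin φ₂) = atan2(0.1827, 0.1305) = 54.462°.
λ₂ = 76.040° + 54.462° = 130.50°.

54.41°, 130.50°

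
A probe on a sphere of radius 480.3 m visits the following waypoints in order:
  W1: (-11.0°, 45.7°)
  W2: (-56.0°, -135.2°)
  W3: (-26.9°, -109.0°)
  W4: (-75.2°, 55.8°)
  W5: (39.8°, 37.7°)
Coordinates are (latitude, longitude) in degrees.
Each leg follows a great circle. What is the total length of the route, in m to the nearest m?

2856 m

Leg W1→W2: central angle 1.9721 rad, distance 947.2 m.
Leg W2→W3: central angle 0.6049 rad, distance 290.6 m.
Leg W3→W4: central angle 1.3515 rad, distance 649.1 m.
Leg W4→W5: central angle 2.0179 rad, distance 969.2 m.
Total: 947.2 + 290.6 + 649.1 + 969.2 ≈ 2856 m.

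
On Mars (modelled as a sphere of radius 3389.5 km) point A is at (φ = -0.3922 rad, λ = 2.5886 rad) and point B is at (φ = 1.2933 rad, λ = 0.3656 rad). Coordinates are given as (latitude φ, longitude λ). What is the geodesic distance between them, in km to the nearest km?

7183 km

In radians: φ₁ = -0.3922, φ₂ = 1.2933, Δλ = -127.369° = -2.2230 rad.
cos c = sin φ₁ sin φ₂ + cos φ₁ cos φ₂ cos Δλ = (-0.3822)(0.9617) + (0.9241)(0.2739)(-0.6069) = -0.52125,
so c = arccos(-0.52125) = 2.11911 rad.
Distance = R·c = 3389.5 × 2.1191 ≈ 7183 km.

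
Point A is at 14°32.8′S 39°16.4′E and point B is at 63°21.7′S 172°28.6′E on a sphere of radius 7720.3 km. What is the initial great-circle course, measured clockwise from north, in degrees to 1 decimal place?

160.9°

Δλ = 133.203° = 2.3248 rad.
y = sin Δλ · cos φ₂ = (0.7289)(0.4484) = 0.3268
x = cos φ₁ sin φ₂ − sin φ₁ cos φ₂ cos Δλ = (0.9679)(-0.8939) − (-0.2512)(0.4484)(-0.6846) = -0.9423
θ = atan2(y, x) = 160.87°, so the bearing is 160.9°.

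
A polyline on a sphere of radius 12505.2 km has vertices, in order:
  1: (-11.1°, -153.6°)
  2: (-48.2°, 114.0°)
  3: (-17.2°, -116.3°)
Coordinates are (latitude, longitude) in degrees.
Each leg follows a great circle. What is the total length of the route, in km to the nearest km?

40174 km

Leg 1→2: central angle 1.4544 rad, distance 18187.6 km.
Leg 2→3: central angle 1.7582 rad, distance 21986.2 km.
Total: 18187.6 + 21986.2 ≈ 40174 km.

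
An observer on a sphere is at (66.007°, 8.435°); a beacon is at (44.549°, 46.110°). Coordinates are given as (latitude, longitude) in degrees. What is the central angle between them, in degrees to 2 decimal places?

29.51°

Let φ₁ = 1.1520 rad, φ₂ = 0.7775 rad, and Δλ = 0.6576 rad.
Haversine: a = sin²(Δφ/2) + cos φ₁ cos φ₂ sin²(Δλ/2) = 0.0347 + (0.4066)(0.7127)(0.1043) = 0.06487.
Central angle c = 2·arcsin(√a) = 0.51506 rad.
So the angular separation is 29.51°.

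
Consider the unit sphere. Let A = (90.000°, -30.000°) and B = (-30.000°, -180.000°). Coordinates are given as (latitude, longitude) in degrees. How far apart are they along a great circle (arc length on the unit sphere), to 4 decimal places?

2.0944

Let φ₁ = 1.5708 rad, φ₂ = -0.5236 rad, and Δλ = -2.6180 rad.
Haversine: a = sin²(Δφ/2) + cos φ₁ cos φ₂ sin²(Δλ/2) = 0.7500 + (0.0000)(0.8660)(0.9330) = 0.75000.
Central angle c = 2·arcsin(√a) = 2.09440 rad.
On the unit sphere the arc length equals the central angle: 2.0944.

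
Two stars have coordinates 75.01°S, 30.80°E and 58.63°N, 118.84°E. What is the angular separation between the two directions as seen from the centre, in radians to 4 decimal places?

In radians: φ₁ = -1.3092, φ₂ = 1.0233, Δλ = 88.040° = 1.5366 rad.
cos c = sin φ₁ sin φ₂ + cos φ₁ cos φ₂ cos Δλ = (-0.9660)(0.8538) + (0.2587)(0.5206)(0.0342) = -0.82016,
so c = arccos(-0.82016) = 2.53249 rad.
So the angular separation is 2.5325 rad.

2.5325 rad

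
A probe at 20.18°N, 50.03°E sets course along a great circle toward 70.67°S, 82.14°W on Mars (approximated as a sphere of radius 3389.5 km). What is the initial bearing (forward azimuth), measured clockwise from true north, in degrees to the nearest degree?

197°

Δλ = -132.170° = -2.3068 rad.
y = sin Δλ · cos φ₂ = (-0.7412)(0.3310) = -0.2453
x = cos φ₁ sin φ₂ − sin φ₁ cos φ₂ cos Δλ = (0.9386)(-0.9436) − (0.3450)(0.3310)(-0.6713) = -0.8090
θ = atan2(y, x) = -163.13°; adding 360° gives 197°.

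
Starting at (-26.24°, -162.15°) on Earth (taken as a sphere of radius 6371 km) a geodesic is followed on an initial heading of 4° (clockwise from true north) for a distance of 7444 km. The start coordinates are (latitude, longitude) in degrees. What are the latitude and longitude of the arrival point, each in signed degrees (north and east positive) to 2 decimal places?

Angular distance δ = d/R = 7444/6371 = 1.16842 rad; initial bearing θ = 0.0698 rad.
sin φ₂ = sin φ₁ cos δ + cos φ₁ sin δ cos θ = (-0.4421)(0.3916) + (0.8969)(0.9201)(0.9976) = 0.6502, so φ₂ = 40.55°.
Δλ = atan2(sin θ sin δ cos φ₁, cos δ − sin φ₁ sin φ₂) = atan2(0.0576, 0.6791) = 4.846°.
λ₂ = -162.150° + 4.846° = -157.30°.

40.55°, -157.30°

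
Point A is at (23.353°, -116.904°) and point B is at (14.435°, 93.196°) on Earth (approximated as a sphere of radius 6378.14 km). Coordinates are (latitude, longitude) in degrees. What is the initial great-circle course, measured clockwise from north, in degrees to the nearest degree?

319°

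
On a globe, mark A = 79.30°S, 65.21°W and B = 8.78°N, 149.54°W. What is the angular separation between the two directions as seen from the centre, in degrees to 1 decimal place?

97.6°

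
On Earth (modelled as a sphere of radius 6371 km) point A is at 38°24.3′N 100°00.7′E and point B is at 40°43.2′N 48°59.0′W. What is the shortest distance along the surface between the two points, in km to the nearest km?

10670 km

In radians: φ₁ = 0.6703, φ₂ = 0.7107, Δλ = -148.995° = -2.6005 rad.
cos c = sin φ₁ sin φ₂ + cos φ₁ cos φ₂ cos Δλ = (0.6212)(0.6524) + (0.7836)(0.7579)(-0.8571) = -0.10381,
so c = arccos(-0.10381) = 1.67479 rad.
Distance = R·c = 6371 × 1.6748 ≈ 10670 km.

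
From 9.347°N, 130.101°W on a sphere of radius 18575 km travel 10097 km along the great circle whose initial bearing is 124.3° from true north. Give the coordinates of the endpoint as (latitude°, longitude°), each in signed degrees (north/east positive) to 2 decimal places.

-8.54°, -104.50°

Angular distance δ = d/R = 10097/18575 = 0.54358 rad; initial bearing θ = 2.1694 rad.
sin φ₂ = sin φ₁ cos δ + cos φ₁ sin δ cos θ = (0.1624)(0.8559) + (0.9867)(0.5172)(-0.5635) = -0.1486, so φ₂ = -8.54°.
Δλ = atan2(sin θ sin δ cos φ₁, cos δ − sin φ₁ sin φ₂) = atan2(0.4216, 0.8800) = 25.598°.
λ₂ = -130.101° + 25.598° = -104.50°.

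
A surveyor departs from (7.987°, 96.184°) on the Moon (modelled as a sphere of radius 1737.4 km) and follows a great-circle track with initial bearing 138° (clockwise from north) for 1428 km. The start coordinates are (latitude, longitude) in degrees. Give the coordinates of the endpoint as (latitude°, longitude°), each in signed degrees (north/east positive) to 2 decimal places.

-26.39°, 129.35°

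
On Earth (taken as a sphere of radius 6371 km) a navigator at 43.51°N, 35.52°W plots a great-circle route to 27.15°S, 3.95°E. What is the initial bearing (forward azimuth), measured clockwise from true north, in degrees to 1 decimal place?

With φ₁ = 0.7594, φ₂ = -0.4739, Δλ = 0.6889 rad, the forward-azimuth formula gives
θ = atan2( sin Δλ cos φ₂ , cos φ₁ sin φ₂ − sin φ₁ cos φ₂ cos Δλ ) = atan2(0.5656, -0.8039) = 144.87°.
So the initial bearing is 144.9°.

144.9°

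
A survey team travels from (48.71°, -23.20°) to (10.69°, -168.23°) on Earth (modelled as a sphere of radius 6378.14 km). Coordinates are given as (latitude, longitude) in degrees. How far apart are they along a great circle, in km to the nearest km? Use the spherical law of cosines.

Let φ₁ = 0.8501 rad, φ₂ = 0.1866 rad, and Δλ = -2.5313 rad.
cos c = sin φ₁ sin φ₂ + cos φ₁ cos φ₂ cos Δλ = (0.7514)(0.1855) + (0.6599)(0.9826)(-0.8195) = -0.39197,
so c = arccos(-0.39197) = 1.97357 rad.
Distance = R·c = 6378.14 × 1.9736 ≈ 12588 km.

12588 km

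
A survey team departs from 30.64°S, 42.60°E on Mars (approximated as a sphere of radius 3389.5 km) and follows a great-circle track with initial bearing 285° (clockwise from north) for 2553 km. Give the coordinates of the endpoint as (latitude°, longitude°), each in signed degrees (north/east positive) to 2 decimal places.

Angular distance δ = d/R = 2553/3389.5 = 0.75321 rad; initial bearing θ = 4.9742 rad.
sin φ₂ = sin φ₁ cos δ + cos φ₁ sin δ cos θ = (-0.5096)(0.7295) + (0.8604)(0.6840)(0.2588) = -0.2195, so φ₂ = -12.68°.
Δλ = atan2(sin θ sin δ cos φ₁, cos δ − sin φ₁ sin φ₂) = atan2(-0.5684, 0.6176) = -42.624°.
λ₂ = 42.600° − 42.624° = -0.02°.

-12.68°, -0.02°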